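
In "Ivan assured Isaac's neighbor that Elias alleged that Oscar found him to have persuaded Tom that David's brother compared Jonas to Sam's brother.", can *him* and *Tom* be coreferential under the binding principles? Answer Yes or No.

No

*Tom* is an R-expression; Principle C requires it to be free (not bound by any c-commanding expression).
— him: subject of the clause headed by 'persuaded'; the pronoun c-commands the R-expression — coreference blocked (Principle C).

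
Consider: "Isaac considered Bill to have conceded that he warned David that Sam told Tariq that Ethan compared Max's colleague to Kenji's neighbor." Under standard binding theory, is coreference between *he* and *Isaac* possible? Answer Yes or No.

Yes

*Isaac* is an R-expression; Principle C requires it to be free (not bound by any c-commanding expression).
— he: subject of the clause headed by 'warned'; the pronoun does not c-command the R-expression — coreference allowed.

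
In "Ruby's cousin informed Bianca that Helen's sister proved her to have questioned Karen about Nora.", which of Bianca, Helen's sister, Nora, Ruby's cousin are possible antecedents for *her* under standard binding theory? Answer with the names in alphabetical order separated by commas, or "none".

Bianca, Ruby's cousin

*her* is a pronoun; Principle B requires it to be free in its binding domain — the clause headed by 'proved'.
— Bianca: object of the matrix clause; c-commands the pronoun but lies outside its binding domain — allowed.
— Helen's sister: subject of the clause headed by 'proved'; c-commands the pronoun within its binding domain — blocked (Principle B).
— Nora: second object of the clause headed by 'questioned'; is c-commanded by the pronoun; coreference would bind this R-expression — blocked (Principle C).
— Ruby's cousin: subject of the matrix clause; c-commands the pronoun but lies outside its binding domain — allowed.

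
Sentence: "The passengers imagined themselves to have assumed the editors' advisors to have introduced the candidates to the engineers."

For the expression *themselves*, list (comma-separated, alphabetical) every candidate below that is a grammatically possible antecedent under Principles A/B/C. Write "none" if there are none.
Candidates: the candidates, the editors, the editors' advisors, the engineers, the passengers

the passengers

*themselves* is a reflexive; Principle A requires it to be bound within its binding domain — the matrix clause.
— the candidates: object of the clause headed by 'introduced'; does not c-command the reflexive — cannot bind it (Principle A).
— the editors: possessor inside the subject DP of the clause headed by 'introduced'; does not c-command the reflexive — cannot bind it (Principle A).
— the editors' advisors: subject of the clause headed by 'introduced'; does not c-command the reflexive — cannot bind it (Principle A).
— the engineers: second object of the clause headed by 'introduced'; does not c-command the reflexive — cannot bind it (Principle A).
— the passengers: subject of the matrix clause; c-commands the reflexive within its binding domain — allowed (Principle A).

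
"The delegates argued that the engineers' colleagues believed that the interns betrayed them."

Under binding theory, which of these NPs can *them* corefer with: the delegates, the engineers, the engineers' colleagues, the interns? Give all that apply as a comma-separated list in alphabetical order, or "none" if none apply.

*them* is a pronoun; Principle B requires it to be free in its binding domain — the clause headed by 'betrayed'.
— the delegates: subject of the matrix clause; c-commands the pronoun but lies outside its binding domain — allowed.
— the engineers: possessor inside the subject DP of the clause headed by 'believed'; does not c-command the pronoun — Principle B does not apply; allowed.
— the engineers' colleagues: subject of the clause headed by 'believed'; c-commands the pronoun but lies outside its binding domain — allowed.
— the interns: subject of the clause headed by 'betrayed'; c-commands the pronoun within its binding domain — blocked (Principle B).

the delegates, the engineers, the engineers' colleagues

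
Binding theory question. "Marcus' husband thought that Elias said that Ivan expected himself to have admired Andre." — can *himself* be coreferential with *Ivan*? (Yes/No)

*himself* is a reflexive; Principle A requires it to be bound within its binding domain — the clause headed by 'expected'.
— Ivan: subject of the clause headed by 'expected'; c-commands the reflexive within its binding domain — allowed (Principle A).

Yes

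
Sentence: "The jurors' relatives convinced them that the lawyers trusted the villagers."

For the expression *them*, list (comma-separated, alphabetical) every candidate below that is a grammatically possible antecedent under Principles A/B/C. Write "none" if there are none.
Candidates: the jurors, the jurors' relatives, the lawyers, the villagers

the jurors

*them* is a pronoun; Principle B requires it to be free in its binding domain — the matrix clause.
— the jurors: possessor inside the subject DP of the matrix clause; does not c-command the pronoun — Principle B does not apply; allowed.
— the jurors' relatives: subject of the matrix clause; c-commands the pronoun within its binding domain — blocked (Principle B).
— the lawyers: subject of the clause headed by 'trusted'; is c-commanded by the pronoun; coreference would bind this R-expression — blocked (Principle C).
— the villagers: object of the clause headed by 'trusted'; is c-commanded by the pronoun; coreference would bind this R-expression — blocked (Principle C).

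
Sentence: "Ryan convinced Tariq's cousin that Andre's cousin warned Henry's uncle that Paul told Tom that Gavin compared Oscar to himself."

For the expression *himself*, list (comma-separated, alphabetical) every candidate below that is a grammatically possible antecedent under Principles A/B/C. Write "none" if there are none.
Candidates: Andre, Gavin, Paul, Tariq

*himself* is a reflexive; Principle A requires it to be bound within its binding domain — the clause headed by 'compared'.
— Andre: possessor inside the subject DP of the clause headed by 'warned'; does not c-command the reflexive — cannot bind it (Principle A).
— Gavin: subject of the clause headed by 'compared'; c-commands the reflexive within its binding domain — allowed (Principle A).
— Paul: subject of the clause headed by 'told'; c-commands the reflexive but lies outside its binding domain — cannot bind it (Principle A).
— Tariq: possessor inside the object DP of the matrix clause; does not c-command the reflexive — cannot bind it (Principle A).

Gavin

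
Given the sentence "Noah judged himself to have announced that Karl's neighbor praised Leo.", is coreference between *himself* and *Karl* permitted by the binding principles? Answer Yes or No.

*himself* is a reflexive; Principle A requires it to be bound within its binding domain — the matrix clause.
— Karl: possessor inside the subject DP of the clause headed by 'praised'; does not c-command the reflexive — cannot bind it (Principle A).

No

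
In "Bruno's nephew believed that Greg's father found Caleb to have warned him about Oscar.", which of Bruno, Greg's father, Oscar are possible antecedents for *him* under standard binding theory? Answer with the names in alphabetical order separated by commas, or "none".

Bruno, Greg's father

*him* is a pronoun; Principle B requires it to be free in its binding domain — the clause headed by 'warned'.
— Bruno: possessor inside the subject DP of the matrix clause; does not c-command the pronoun — Principle B does not apply; allowed.
— Greg's father: subject of the clause headed by 'found'; c-commands the pronoun but lies outside its binding domain — allowed.
— Oscar: second object of the clause headed by 'warned'; is c-commanded by the pronoun; coreference would bind this R-expression — blocked (Principle C).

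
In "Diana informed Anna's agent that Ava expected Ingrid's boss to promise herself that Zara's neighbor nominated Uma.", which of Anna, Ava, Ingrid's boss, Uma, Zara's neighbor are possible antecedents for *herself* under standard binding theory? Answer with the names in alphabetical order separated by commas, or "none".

*herself* is a reflexive; Principle A requires it to be bound within its binding domain — the clause headed by 'promise'.
— Anna: possessor inside the object DP of the matrix clause; does not c-command the reflexive — cannot bind it (Principle A).
— Ava: subject of the clause headed by 'expected'; c-commands the reflexive but lies outside its binding domain — cannot bind it (Principle A).
— Ingrid's boss: subject of the clause headed by 'promise'; c-commands the reflexive within its binding domain — allowed (Principle A).
— Uma: object of the clause headed by 'nominated'; does not c-command the reflexive — cannot bind it (Principle A).
— Zara's neighbor: subject of the clause headed by 'nominated'; does not c-command the reflexive — cannot bind it (Principle A).

Ingrid's boss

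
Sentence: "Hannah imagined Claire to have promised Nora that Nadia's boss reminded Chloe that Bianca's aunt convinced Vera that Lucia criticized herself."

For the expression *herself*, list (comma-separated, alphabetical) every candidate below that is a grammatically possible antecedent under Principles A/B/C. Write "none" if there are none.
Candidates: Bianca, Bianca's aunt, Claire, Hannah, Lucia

*herself* is a reflexive; Principle A requires it to be bound within its binding domain — the clause headed by 'criticized'.
— Bianca: possessor inside the subject DP of the clause headed by 'convinced'; does not c-command the reflexive — cannot bind it (Principle A).
— Bianca's aunt: subject of the clause headed by 'convinced'; c-commands the reflexive but lies outside its binding domain — cannot bind it (Principle A).
— Claire: subject of the clause headed by 'promised'; c-commands the reflexive but lies outside its binding domain — cannot bind it (Principle A).
— Hannah: subject of the matrix clause; c-commands the reflexive but lies outside its binding domain — cannot bind it (Principle A).
— Lucia: subject of the clause headed by 'criticized'; c-commands the reflexive within its binding domain — allowed (Principle A).

Lucia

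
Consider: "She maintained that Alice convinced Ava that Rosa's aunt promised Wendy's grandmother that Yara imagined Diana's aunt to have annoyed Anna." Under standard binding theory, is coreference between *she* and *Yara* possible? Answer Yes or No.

No

*Yara* is an R-expression; Principle C requires it to be free (not bound by any c-commanding expression).
— she: subject of the matrix clause; the pronoun c-commands the R-expression — coreference blocked (Principle C).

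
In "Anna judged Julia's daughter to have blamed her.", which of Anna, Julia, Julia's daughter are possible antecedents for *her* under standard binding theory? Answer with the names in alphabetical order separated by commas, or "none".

Anna, Julia

*her* is a pronoun; Principle B requires it to be free in its binding domain — the clause headed by 'blamed'.
— Anna: subject of the matrix clause; c-commands the pronoun but lies outside its binding domain — allowed.
— Julia: possessor inside the subject DP of the clause headed by 'blamed'; does not c-command the pronoun — Principle B does not apply; allowed.
— Julia's daughter: subject of the clause headed by 'blamed'; c-commands the pronoun within its binding domain — blocked (Principle B).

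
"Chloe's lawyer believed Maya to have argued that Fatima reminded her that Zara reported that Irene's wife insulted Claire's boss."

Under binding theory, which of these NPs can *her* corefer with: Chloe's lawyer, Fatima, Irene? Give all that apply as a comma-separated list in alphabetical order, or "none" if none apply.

*her* is a pronoun; Principle B requires it to be free in its binding domain — the clause headed by 'reminded'.
— Chloe's lawyer: subject of the matrix clause; c-commands the pronoun but lies outside its binding domain — allowed.
— Fatima: subject of the clause headed by 'reminded'; c-commands the pronoun within its binding domain — blocked (Principle B).
— Irene: possessor inside the subject DP of the clause headed by 'insulted'; is c-commanded by the pronoun; coreference would bind this R-expression — blocked (Principle C).

Chloe's lawyer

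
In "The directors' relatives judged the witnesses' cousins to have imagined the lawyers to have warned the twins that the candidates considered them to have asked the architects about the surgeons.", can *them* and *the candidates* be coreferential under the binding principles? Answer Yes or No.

No

*the candidates* is an R-expression; Principle C requires it to be free (not bound by any c-commanding expression).
— them: subject of the clause headed by 'asked'; the R-expression locally c-commands the pronoun — coreference blocked (Principle B on the pronoun).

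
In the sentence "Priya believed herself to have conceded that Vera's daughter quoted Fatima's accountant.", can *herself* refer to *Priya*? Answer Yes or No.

*herself* is a reflexive; Principle A requires it to be bound within its binding domain — the matrix clause.
— Priya: subject of the matrix clause; c-commands the reflexive within its binding domain — allowed (Principle A).

Yes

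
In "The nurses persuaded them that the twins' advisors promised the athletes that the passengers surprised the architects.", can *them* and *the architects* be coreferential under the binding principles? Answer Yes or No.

No

*the architects* is an R-expression; Principle C requires it to be free (not bound by any c-commanding expression).
— them: object of the matrix clause; the pronoun c-commands the R-expression — coreference blocked (Principle C).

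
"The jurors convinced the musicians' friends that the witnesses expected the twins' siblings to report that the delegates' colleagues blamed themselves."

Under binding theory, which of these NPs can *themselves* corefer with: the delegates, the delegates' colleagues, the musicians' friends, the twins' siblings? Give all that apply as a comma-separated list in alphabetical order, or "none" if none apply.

*themselves* is a reflexive; Principle A requires it to be bound within its binding domain — the clause headed by 'blamed'.
— the delegates: possessor inside the subject DP of the clause headed by 'blamed'; does not c-command the reflexive — cannot bind it (Principle A).
— the delegates' colleagues: subject of the clause headed by 'blamed'; c-commands the reflexive within its binding domain — allowed (Principle A).
— the musicians' friends: object of the matrix clause; c-commands the reflexive but lies outside its binding domain — cannot bind it (Principle A).
— the twins' siblings: subject of the clause headed by 'report'; c-commands the reflexive but lies outside its binding domain — cannot bind it (Principle A).

the delegates' colleagues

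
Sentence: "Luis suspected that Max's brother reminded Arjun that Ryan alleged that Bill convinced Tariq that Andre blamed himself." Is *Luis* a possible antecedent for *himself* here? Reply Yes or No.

*himself* is a reflexive; Principle A requires it to be bound within its binding domain — the clause headed by 'blamed'.
— Luis: subject of the matrix clause; c-commands the reflexive but lies outside its binding domain — cannot bind it (Principle A).

No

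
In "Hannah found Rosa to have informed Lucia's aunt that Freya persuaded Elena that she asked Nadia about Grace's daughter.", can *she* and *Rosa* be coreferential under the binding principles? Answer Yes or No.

*Rosa* is an R-expression; Principle C requires it to be free (not bound by any c-commanding expression).
— she: subject of the clause headed by 'asked'; the pronoun does not c-command the R-expression — coreference allowed.

Yes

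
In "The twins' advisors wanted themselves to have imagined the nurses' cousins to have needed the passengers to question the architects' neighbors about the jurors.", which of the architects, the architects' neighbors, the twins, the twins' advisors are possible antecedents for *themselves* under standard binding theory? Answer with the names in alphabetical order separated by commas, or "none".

the twins' advisors

*themselves* is a reflexive; Principle A requires it to be bound within its binding domain — the matrix clause.
— the architects: possessor inside the object DP of the clause headed by 'question'; does not c-command the reflexive — cannot bind it (Principle A).
— the architects' neighbors: object of the clause headed by 'question'; does not c-command the reflexive — cannot bind it (Principle A).
— the twins: possessor inside the subject DP of the matrix clause; does not c-command the reflexive — cannot bind it (Principle A).
— the twins' advisors: subject of the matrix clause; c-commands the reflexive within its binding domain — allowed (Principle A).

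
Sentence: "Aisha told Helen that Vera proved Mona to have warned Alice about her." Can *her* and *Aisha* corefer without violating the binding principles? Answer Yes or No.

*Aisha* is an R-expression; Principle C requires it to be free (not bound by any c-commanding expression).
— her: second object of the clause headed by 'warned'; the pronoun does not c-command the R-expression — coreference allowed.

Yes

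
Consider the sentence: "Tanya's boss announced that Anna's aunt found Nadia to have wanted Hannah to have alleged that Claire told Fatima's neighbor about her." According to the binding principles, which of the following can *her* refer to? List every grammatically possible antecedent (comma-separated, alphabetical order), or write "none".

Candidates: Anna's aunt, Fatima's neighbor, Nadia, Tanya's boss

*her* is a pronoun; Principle B requires it to be free in its binding domain — the clause headed by 'told'.
— Anna's aunt: subject of the clause headed by 'found'; c-commands the pronoun but lies outside its binding domain — allowed.
— Fatima's neighbor: object of the clause headed by 'told'; c-commands the pronoun within its binding domain — blocked (Principle B).
— Nadia: subject of the clause headed by 'wanted'; c-commands the pronoun but lies outside its binding domain — allowed.
— Tanya's boss: subject of the matrix clause; c-commands the pronoun but lies outside its binding domain — allowed.

Anna's aunt, Nadia, Tanya's boss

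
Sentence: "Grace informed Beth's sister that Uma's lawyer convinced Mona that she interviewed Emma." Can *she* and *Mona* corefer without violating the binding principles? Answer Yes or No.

*Mona* is an R-expression; Principle C requires it to be free (not bound by any c-commanding expression).
— she: subject of the clause headed by 'interviewed'; the pronoun does not c-command the R-expression — coreference allowed.

Yes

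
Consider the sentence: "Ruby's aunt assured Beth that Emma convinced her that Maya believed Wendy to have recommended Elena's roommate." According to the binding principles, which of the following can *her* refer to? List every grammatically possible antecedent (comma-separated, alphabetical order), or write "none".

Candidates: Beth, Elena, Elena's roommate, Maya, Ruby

Beth, Ruby

*her* is a pronoun; Principle B requires it to be free in its binding domain — the clause headed by 'convinced'.
— Beth: object of the matrix clause; c-commands the pronoun but lies outside its binding domain — allowed.
— Elena: possessor inside the object DP of the clause headed by 'recommended'; is c-commanded by the pronoun; coreference would bind this R-expression — blocked (Principle C).
— Elena's roommate: object of the clause headed by 'recommended'; is c-commanded by the pronoun; coreference would bind this R-expression — blocked (Principle C).
— Maya: subject of the clause headed by 'believed'; is c-commanded by the pronoun; coreference would bind this R-expression — blocked (Principle C).
— Ruby: possessor inside the subject DP of the matrix clause; does not c-command the pronoun — Principle B does not apply; allowed.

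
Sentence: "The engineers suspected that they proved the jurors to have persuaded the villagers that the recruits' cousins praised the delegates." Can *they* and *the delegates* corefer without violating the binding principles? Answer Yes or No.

No

*the delegates* is an R-expression; Principle C requires it to be free (not bound by any c-commanding expression).
— they: subject of the clause headed by 'proved'; the pronoun c-commands the R-expression — coreference blocked (Principle C).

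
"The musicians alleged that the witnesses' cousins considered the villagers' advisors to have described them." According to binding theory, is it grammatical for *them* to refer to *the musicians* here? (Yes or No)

Yes

*the musicians* is an R-expression; Principle C requires it to be free (not bound by any c-commanding expression).
— them: object of the clause headed by 'described'; the pronoun does not c-command the R-expression — coreference allowed.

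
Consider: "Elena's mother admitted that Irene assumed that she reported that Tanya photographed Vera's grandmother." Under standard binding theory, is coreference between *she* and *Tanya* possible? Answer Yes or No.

No

*Tanya* is an R-expression; Principle C requires it to be free (not bound by any c-commanding expression).
— she: subject of the clause headed by 'reported'; the pronoun c-commands the R-expression — coreference blocked (Principle C).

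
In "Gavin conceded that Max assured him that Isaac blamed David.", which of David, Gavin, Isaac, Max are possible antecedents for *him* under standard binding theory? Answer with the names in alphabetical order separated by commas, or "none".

Gavin

*him* is a pronoun; Principle B requires it to be free in its binding domain — the clause headed by 'assured'.
— David: object of the clause headed by 'blamed'; is c-commanded by the pronoun; coreference would bind this R-expression — blocked (Principle C).
— Gavin: subject of the matrix clause; c-commands the pronoun but lies outside its binding domain — allowed.
— Isaac: subject of the clause headed by 'blamed'; is c-commanded by the pronoun; coreference would bind this R-expression — blocked (Principle C).
— Max: subject of the clause headed by 'assured'; c-commands the pronoun within its binding domain — blocked (Principle B).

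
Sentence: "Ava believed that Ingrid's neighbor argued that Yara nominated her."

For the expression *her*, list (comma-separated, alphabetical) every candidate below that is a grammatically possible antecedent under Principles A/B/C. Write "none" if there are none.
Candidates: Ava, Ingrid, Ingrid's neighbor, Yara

Ava, Ingrid, Ingrid's neighbor

*her* is a pronoun; Principle B requires it to be free in its binding domain — the clause headed by 'nominated'.
— Ava: subject of the matrix clause; c-commands the pronoun but lies outside its binding domain — allowed.
— Ingrid: possessor inside the subject DP of the clause headed by 'argued'; does not c-command the pronoun — Principle B does not apply; allowed.
— Ingrid's neighbor: subject of the clause headed by 'argued'; c-commands the pronoun but lies outside its binding domain — allowed.
— Yara: subject of the clause headed by 'nominated'; c-commands the pronoun within its binding domain — blocked (Principle B).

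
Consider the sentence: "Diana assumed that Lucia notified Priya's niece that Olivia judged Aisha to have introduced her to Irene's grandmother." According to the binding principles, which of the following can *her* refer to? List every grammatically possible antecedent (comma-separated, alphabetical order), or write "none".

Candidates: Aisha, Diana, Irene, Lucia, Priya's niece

Diana, Lucia, Priya's niece

*her* is a pronoun; Principle B requires it to be free in its binding domain — the clause headed by 'introduced'.
— Aisha: subject of the clause headed by 'introduced'; c-commands the pronoun within its binding domain — blocked (Principle B).
— Diana: subject of the matrix clause; c-commands the pronoun but lies outside its binding domain — allowed.
— Irene: possessor inside the second object DP of the clause headed by 'introduced'; is c-commanded by the pronoun; coreference would bind this R-expression — blocked (Principle C).
— Lucia: subject of the clause headed by 'notified'; c-commands the pronoun but lies outside its binding domain — allowed.
— Priya's niece: object of the clause headed by 'notified'; c-commands the pronoun but lies outside its binding domain — allowed.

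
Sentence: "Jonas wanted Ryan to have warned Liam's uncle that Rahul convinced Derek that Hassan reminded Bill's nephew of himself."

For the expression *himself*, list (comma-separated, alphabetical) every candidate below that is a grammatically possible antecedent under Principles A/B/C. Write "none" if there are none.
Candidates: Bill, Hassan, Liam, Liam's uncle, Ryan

Hassan

*himself* is a reflexive; Principle A requires it to be bound within its binding domain — the clause headed by 'reminded'.
— Bill: possessor inside the object DP of the clause headed by 'reminded'; does not c-command the reflexive — cannot bind it (Principle A).
— Hassan: subject of the clause headed by 'reminded'; c-commands the reflexive within its binding domain — allowed (Principle A).
— Liam: possessor inside the object DP of the clause headed by 'warned'; does not c-command the reflexive — cannot bind it (Principle A).
— Liam's uncle: object of the clause headed by 'warned'; c-commands the reflexive but lies outside its binding domain — cannot bind it (Principle A).
— Ryan: subject of the clause headed by 'warned'; c-commands the reflexive but lies outside its binding domain — cannot bind it (Principle A).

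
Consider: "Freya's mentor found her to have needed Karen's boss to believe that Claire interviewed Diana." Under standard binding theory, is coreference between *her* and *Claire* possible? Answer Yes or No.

*Claire* is an R-expression; Principle C requires it to be free (not bound by any c-commanding expression).
— her: subject of the clause headed by 'needed'; the pronoun c-commands the R-expression — coreference blocked (Principle C).

No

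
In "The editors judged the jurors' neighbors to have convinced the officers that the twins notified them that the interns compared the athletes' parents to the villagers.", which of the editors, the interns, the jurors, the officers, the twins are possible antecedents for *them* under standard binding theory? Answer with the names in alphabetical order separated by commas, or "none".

*them* is a pronoun; Principle B requires it to be free in its binding domain — the clause headed by 'notified'.
— the editors: subject of the matrix clause; c-commands the pronoun but lies outside its binding domain — allowed.
— the interns: subject of the clause headed by 'compared'; is c-commanded by the pronoun; coreference would bind this R-expression — blocked (Principle C).
— the jurors: possessor inside the subject DP of the clause headed by 'convinced'; does not c-command the pronoun — Principle B does not apply; allowed.
— the officers: object of the clause headed by 'convinced'; c-commands the pronoun but lies outside its binding domain — allowed.
— the twins: subject of the clause headed by 'notified'; c-commands the pronoun within its binding domain — blocked (Principle B).

the editors, the jurors, the officers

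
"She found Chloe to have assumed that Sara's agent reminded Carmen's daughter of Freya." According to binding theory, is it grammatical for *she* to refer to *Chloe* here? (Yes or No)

No

*Chloe* is an R-expression; Principle C requires it to be free (not bound by any c-commanding expression).
— she: subject of the matrix clause; the pronoun c-commands the R-expression — coreference blocked (Principle C).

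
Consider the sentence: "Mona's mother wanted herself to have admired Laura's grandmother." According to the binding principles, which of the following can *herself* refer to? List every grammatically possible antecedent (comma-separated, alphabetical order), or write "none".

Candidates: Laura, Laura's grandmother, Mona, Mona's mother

Mona's mother

*herself* is a reflexive; Principle A requires it to be bound within its binding domain — the matrix clause.
— Laura: possessor inside the object DP of the clause headed by 'admired'; does not c-command the reflexive — cannot bind it (Principle A).
— Laura's grandmother: object of the clause headed by 'admired'; does not c-command the reflexive — cannot bind it (Principle A).
— Mona: possessor inside the subject DP of the matrix clause; does not c-command the reflexive — cannot bind it (Principle A).
— Mona's mother: subject of the matrix clause; c-commands the reflexive within its binding domain — allowed (Principle A).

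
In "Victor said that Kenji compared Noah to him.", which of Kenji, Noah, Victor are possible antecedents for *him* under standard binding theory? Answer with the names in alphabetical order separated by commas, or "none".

Victor

*him* is a pronoun; Principle B requires it to be free in its binding domain — the clause headed by 'compared'.
— Kenji: subject of the clause headed by 'compared'; c-commands the pronoun within its binding domain — blocked (Principle B).
— Noah: object of the clause headed by 'compared'; c-commands the pronoun within its binding domain — blocked (Principle B).
— Victor: subject of the matrix clause; c-commands the pronoun but lies outside its binding domain — allowed.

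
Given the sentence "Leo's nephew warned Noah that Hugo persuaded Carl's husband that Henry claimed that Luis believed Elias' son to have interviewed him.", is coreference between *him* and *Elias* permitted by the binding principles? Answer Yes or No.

Yes

*him* is a pronoun; Principle B requires it to be free in its binding domain — the clause headed by 'interviewed'.
— Elias: possessor inside the subject DP of the clause headed by 'interviewed'; does not c-command the pronoun — Principle B does not apply; allowed.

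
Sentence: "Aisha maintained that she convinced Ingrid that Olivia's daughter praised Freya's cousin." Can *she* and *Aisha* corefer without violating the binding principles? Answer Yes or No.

Yes

*Aisha* is an R-expression; Principle C requires it to be free (not bound by any c-commanding expression).
— she: subject of the clause headed by 'convinced'; the pronoun does not c-command the R-expression — coreference allowed.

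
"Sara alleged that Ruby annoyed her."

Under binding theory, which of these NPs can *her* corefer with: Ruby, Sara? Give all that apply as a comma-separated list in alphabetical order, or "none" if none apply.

Sara

*her* is a pronoun; Principle B requires it to be free in its binding domain — the clause headed by 'annoyed'.
— Ruby: subject of the clause headed by 'annoyed'; c-commands the pronoun within its binding domain — blocked (Principle B).
— Sara: subject of the matrix clause; c-commands the pronoun but lies outside its binding domain — allowed.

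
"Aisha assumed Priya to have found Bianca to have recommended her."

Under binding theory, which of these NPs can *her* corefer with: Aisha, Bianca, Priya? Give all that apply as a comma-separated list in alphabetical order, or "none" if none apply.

Aisha, Priya

*her* is a pronoun; Principle B requires it to be free in its binding domain — the clause headed by 'recommended'.
— Aisha: subject of the matrix clause; c-commands the pronoun but lies outside its binding domain — allowed.
— Bianca: subject of the clause headed by 'recommended'; c-commands the pronoun within its binding domain — blocked (Principle B).
— Priya: subject of the clause headed by 'found'; c-commands the pronoun but lies outside its binding domain — allowed.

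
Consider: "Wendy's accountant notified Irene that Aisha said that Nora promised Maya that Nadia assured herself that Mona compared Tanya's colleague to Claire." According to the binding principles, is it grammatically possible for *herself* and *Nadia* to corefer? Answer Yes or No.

Yes

*herself* is a reflexive; Principle A requires it to be bound within its binding domain — the clause headed by 'assured'.
— Nadia: subject of the clause headed by 'assured'; c-commands the reflexive within its binding domain — allowed (Principle A).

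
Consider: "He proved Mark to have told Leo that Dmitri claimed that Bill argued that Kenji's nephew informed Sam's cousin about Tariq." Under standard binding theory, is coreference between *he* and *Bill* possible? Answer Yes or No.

*Bill* is an R-expression; Principle C requires it to be free (not bound by any c-commanding expression).
— he: subject of the matrix clause; the pronoun c-commands the R-expression — coreference blocked (Principle C).

No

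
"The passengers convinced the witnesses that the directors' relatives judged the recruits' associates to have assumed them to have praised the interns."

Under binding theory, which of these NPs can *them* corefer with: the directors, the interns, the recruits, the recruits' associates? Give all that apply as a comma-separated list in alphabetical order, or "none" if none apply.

*them* is a pronoun; Principle B requires it to be free in its binding domain — the clause headed by 'assumed'.
— the directors: possessor inside the subject DP of the clause headed by 'judged'; does not c-command the pronoun — Principle B does not apply; allowed.
— the interns: object of the clause headed by 'praised'; is c-commanded by the pronoun; coreference would bind this R-expression — blocked (Principle C).
— the recruits: possessor inside the subject DP of the clause headed by 'assumed'; does not c-command the pronoun — Principle B does not apply; allowed.
— the recruits' associates: subject of the clause headed by 'assumed'; c-commands the pronoun within its binding domain — blocked (Principle B).

the directors, the recruits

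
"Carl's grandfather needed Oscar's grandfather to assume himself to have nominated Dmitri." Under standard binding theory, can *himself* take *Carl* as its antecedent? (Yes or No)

*himself* is a reflexive; Principle A requires it to be bound within its binding domain — the clause headed by 'assume'.
— Carl: possessor inside the subject DP of the matrix clause; does not c-command the reflexive — cannot bind it (Principle A).

No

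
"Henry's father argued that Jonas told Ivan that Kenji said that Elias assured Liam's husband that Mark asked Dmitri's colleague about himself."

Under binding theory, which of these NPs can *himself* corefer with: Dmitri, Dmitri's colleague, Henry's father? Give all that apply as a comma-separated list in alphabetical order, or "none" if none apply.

*himself* is a reflexive; Principle A requires it to be bound within its binding domain — the clause headed by 'asked'.
— Dmitri: possessor inside the object DP of the clause headed by 'asked'; does not c-command the reflexive — cannot bind it (Principle A).
— Dmitri's colleague: object of the clause headed by 'asked'; c-commands the reflexive within its binding domain — allowed (Principle A).
— Henry's father: subject of the matrix clause; c-commands the reflexive but lies outside its binding domain — cannot bind it (Principle A).

Dmitri's colleague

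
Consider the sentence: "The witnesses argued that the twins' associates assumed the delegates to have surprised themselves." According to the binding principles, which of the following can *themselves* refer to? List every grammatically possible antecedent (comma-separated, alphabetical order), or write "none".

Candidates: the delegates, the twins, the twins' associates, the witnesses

*themselves* is a reflexive; Principle A requires it to be bound within its binding domain — the clause headed by 'surprised'.
— the delegates: subject of the clause headed by 'surprised'; c-commands the reflexive within its binding domain — allowed (Principle A).
— the twins: possessor inside the subject DP of the clause headed by 'assumed'; does not c-command the reflexive — cannot bind it (Principle A).
— the twins' associates: subject of the clause headed by 'assumed'; c-commands the reflexive but lies outside its binding domain — cannot bind it (Principle A).
— the witnesses: subject of the matrix clause; c-commands the reflexive but lies outside its binding domain — cannot bind it (Principle A).

the delegates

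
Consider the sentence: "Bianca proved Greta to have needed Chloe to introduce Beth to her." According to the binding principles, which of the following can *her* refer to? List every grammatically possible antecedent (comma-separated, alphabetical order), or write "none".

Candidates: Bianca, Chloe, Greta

Bianca, Greta

*her* is a pronoun; Principle B requires it to be free in its binding domain — the clause headed by 'introduce'.
— Bianca: subject of the matrix clause; c-commands the pronoun but lies outside its binding domain — allowed.
— Chloe: subject of the clause headed by 'introduce'; c-commands the pronoun within its binding domain — blocked (Principle B).
— Greta: subject of the clause headed by 'needed'; c-commands the pronoun but lies outside its binding domain — allowed.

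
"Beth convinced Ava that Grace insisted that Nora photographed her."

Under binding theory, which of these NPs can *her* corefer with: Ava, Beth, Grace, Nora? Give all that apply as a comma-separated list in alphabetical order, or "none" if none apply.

Ava, Beth, Grace

*her* is a pronoun; Principle B requires it to be free in its binding domain — the clause headed by 'photographed'.
— Ava: object of the matrix clause; c-commands the pronoun but lies outside its binding domain — allowed.
— Beth: subject of the matrix clause; c-commands the pronoun but lies outside its binding domain — allowed.
— Grace: subject of the clause headed by 'insisted'; c-commands the pronoun but lies outside its binding domain — allowed.
— Nora: subject of the clause headed by 'photographed'; c-commands the pronoun within its binding domain — blocked (Principle B).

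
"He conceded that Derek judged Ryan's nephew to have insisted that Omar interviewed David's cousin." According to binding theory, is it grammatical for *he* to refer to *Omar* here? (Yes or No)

No

*Omar* is an R-expression; Principle C requires it to be free (not bound by any c-commanding expression).
— he: subject of the matrix clause; the pronoun c-commands the R-expression — coreference blocked (Principle C).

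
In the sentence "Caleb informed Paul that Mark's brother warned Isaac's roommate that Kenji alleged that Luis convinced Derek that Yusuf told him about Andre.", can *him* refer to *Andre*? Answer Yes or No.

No

*him* is a pronoun; Principle B requires it to be free in its binding domain — the clause headed by 'told'.
— Andre: second object of the clause headed by 'told'; is c-commanded by the pronoun; coreference would bind this R-expression — blocked (Principle C).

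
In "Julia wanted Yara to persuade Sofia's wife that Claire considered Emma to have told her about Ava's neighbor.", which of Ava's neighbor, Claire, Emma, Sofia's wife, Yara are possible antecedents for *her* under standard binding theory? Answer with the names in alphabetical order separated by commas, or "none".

*her* is a pronoun; Principle B requires it to be free in its binding domain — the clause headed by 'told'.
— Ava's neighbor: second object of the clause headed by 'told'; is c-commanded by the pronoun; coreference would bind this R-expression — blocked (Principle C).
— Claire: subject of the clause headed by 'considered'; c-commands the pronoun but lies outside its binding domain — allowed.
— Emma: subject of the clause headed by 'told'; c-commands the pronoun within its binding domain — blocked (Principle B).
— Sofia's wife: object of the clause headed by 'persuade'; c-commands the pronoun but lies outside its binding domain — allowed.
— Yara: subject of the clause headed by 'persuade'; c-commands the pronoun but lies outside its binding domain — allowed.

Claire, Sofia's wife, Yara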